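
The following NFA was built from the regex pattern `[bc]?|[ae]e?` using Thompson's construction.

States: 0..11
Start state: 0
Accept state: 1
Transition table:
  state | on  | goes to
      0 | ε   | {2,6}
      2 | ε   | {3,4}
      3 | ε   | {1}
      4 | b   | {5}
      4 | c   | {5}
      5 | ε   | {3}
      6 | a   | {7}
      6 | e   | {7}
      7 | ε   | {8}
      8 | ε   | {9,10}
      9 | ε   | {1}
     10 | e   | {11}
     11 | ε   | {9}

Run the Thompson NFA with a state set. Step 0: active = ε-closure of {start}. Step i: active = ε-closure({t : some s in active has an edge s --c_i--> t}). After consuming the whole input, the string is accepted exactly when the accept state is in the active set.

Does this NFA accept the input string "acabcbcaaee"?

start: ε-closure({0}) = {0,1,2,3,4,6}
'a' @ 1: {1,7,8,9,10}  [accepting]
'c' @ 2: {}  — dead — no transitions
rest 'abcbcaaee' ignored (set empty)
after full input: {}  (accept=1 not in)

Answer: REJECT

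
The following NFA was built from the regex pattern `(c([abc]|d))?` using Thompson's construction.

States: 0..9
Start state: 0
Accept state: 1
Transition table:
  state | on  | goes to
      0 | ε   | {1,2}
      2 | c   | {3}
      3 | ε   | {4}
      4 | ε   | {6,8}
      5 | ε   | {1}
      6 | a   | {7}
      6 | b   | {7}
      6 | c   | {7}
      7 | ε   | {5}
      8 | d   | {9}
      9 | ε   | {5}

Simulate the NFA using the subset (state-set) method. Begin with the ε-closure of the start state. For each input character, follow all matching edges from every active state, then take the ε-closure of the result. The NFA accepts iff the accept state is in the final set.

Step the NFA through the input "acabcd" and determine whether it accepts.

Answer: REJECT

Trace:
initial (ε-close {0}): {0,1,2}
'a' @ 1: {}  — state set empty
rest 'cabcd' ignored (set empty)
after full input: {}  (accept=1 not in)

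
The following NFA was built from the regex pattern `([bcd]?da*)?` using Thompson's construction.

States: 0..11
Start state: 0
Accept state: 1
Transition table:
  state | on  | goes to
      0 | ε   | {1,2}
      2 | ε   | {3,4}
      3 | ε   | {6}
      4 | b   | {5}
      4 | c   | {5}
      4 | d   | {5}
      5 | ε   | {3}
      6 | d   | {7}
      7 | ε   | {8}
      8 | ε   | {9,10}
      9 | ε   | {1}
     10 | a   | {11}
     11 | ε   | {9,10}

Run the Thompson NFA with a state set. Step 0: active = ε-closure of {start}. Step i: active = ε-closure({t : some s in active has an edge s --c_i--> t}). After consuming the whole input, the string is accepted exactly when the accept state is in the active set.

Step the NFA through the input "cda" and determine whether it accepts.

S₀ = ε-closure({0}) = {0,1,2,3,4,6}
'c' @ 1: {3,5,6}
'd' @ 2: {1,7,8,9,10}  (accept∈set)
'a' @ 3: {1,9,10,11}  (accept∈set)
after full input: {1,9,10,11}  (accept=1 in)

Answer: ACCEPT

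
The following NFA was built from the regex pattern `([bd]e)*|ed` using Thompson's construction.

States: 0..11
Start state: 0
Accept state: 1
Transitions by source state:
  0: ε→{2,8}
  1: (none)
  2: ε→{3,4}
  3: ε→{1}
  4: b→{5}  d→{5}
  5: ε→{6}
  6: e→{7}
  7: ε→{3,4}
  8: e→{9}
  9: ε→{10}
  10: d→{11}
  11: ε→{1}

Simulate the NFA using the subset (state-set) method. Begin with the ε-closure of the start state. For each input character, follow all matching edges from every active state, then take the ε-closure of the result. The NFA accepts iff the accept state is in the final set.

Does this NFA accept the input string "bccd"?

Answer: REJECT

Trace:
S₀ = ε-closure({0}) = {0,1,2,3,4,8}
'b' @ 1: {5,6}
'c' @ 2: {}  — state set empty
rest 'cd' ignored (set empty)
end set {} — state 1 not in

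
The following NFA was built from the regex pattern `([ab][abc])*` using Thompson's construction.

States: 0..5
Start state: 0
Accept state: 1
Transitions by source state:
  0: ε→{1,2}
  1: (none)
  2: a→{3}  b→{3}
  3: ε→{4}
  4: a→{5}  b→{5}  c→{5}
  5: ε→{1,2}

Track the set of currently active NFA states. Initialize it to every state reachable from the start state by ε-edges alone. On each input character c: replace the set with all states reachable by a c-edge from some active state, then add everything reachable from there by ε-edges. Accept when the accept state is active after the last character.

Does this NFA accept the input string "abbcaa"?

Answer: ACCEPT

Steps:
S₀ = ε-closure({0}) = {0,1,2}
'a' @ 1: {3,4}
'b' @ 2: {1,2,5}  [accepting]
'b' @ 3: {3,4}
'c' @ 4: {1,2,5}  [accepting]
'a' @ 5: {3,4}
'a' @ 6: {1,2,5}  [accepting]
after full input: {1,2,5}  (accept=1 in)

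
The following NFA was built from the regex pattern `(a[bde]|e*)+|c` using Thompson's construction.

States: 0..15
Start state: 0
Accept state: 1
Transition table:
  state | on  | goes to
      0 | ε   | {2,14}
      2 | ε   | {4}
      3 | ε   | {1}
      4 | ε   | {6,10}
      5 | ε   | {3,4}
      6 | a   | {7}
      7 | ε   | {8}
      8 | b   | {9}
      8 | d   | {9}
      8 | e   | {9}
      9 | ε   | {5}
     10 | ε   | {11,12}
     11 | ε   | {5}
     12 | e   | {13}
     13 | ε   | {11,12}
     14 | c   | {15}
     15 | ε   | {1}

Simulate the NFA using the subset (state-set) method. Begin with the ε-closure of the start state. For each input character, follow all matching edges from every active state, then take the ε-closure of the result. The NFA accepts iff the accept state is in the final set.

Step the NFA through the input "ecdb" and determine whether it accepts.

S₀ = ε-closure({0}) = {0,1,2,3,4,5,6,10,11,12,14}
'e' @ 1: {1,3,4,5,6,10,11,12,13}  (accept∈set)
'c' @ 2: {}  — no active states
rest 'db' ignored (set empty)
after full input: {}  (accept=1 not in)

Answer: REJECT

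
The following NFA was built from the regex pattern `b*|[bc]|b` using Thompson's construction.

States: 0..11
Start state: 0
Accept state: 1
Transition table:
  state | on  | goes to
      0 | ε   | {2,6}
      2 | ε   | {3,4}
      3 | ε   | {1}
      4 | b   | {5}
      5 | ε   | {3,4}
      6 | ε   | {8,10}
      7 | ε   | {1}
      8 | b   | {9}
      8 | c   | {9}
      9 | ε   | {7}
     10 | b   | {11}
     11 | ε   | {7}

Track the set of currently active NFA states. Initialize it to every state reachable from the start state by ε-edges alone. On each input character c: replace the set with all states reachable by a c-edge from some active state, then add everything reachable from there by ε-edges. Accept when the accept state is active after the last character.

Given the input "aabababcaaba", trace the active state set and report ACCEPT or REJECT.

S₀ = ε-closure({0}) = {0,1,2,3,4,6,8,10}
'a' @ 1: {}  — state set empty
rest 'abababcaaba' ignored (set empty)
after full input: {}  (accept=1 not in)

Answer: REJECT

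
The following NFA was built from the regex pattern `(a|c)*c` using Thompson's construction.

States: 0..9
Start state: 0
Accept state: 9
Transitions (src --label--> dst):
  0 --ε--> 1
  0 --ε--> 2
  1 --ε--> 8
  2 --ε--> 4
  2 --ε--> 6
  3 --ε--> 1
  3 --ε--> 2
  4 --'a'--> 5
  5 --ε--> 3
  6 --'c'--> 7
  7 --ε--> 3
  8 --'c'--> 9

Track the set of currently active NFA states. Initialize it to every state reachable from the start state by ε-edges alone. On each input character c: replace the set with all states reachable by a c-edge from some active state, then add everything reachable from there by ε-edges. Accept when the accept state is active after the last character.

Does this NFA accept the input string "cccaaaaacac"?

S₀ = ε-closure({0}) = {0,1,2,4,6,8}
'c' @ 1: {1,2,3,4,6,7,8,9}  [accepting]
'c' @ 2: {1,2,3,4,6,7,8,9}  [accepting]
'c' @ 3: {1,2,3,4,6,7,8,9}  [accepting]
'a' @ 4: {1,2,3,4,5,6,8}
'a' @ 5: {1,2,3,4,5,6,8}
'a' @ 6: {1,2,3,4,5,6,8}
'a' @ 7: {1,2,3,4,5,6,8}
'a' @ 8: {1,2,3,4,5,6,8}
'c' @ 9: {1,2,3,4,6,7,8,9}  [accepting]
'a' @ 10: {1,2,3,4,5,6,8}
'c' @ 11: {1,2,3,4,6,7,8,9}  [accepting]
final: {1,2,3,4,6,7,8,9}; accept 9 in set

Answer: ACCEPT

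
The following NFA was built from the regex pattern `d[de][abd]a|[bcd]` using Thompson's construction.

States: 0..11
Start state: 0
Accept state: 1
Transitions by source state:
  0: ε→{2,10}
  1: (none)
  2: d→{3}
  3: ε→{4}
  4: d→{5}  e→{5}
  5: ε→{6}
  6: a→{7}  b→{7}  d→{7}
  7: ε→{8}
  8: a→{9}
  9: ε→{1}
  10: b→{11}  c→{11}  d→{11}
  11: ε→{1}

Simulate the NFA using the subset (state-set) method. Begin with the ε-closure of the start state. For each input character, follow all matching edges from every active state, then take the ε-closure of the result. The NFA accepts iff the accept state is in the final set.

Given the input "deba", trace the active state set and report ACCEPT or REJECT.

S₀ = ε-closure({0}) = {0,2,10}
'd' @ 1: {1,3,4,11}  [accepting]
'e' @ 2: {5,6}
'b' @ 3: {7,8}
'a' @ 4: {1,9}  [accepting]
final: {1,9}; accept 1 in set

Answer: ACCEPT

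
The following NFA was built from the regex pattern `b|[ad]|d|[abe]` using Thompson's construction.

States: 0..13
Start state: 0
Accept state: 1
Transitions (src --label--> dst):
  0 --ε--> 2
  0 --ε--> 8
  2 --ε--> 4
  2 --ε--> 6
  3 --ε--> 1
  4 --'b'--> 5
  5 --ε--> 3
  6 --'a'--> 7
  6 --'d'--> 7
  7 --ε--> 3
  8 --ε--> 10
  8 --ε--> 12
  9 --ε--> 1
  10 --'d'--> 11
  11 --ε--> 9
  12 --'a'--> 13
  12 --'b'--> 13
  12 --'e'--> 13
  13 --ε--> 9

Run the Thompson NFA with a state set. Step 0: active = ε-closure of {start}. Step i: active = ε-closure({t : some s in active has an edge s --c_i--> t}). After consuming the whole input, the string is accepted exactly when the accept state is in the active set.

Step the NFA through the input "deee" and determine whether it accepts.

Answer: REJECT

Steps:
S₀ = ε-closure({0}) = {0,2,4,6,8,10,12}
'd' @ 1: {1,3,7,9,11}  ✓accept
'e' @ 2: {}  — state set empty
rest 'ee' ignored (set empty)
final: {}; accept 1 not in set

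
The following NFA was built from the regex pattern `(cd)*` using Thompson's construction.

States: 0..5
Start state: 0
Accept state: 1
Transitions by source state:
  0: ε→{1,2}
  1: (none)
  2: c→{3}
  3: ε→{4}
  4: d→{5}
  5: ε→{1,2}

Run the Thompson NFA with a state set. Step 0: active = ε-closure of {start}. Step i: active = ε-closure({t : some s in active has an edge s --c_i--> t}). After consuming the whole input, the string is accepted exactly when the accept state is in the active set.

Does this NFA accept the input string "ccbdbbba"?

S₀ = ε-closure({0}) = {0,1,2}
'c' @ 1: {3,4}
'c' @ 2: {}  — dead — no transitions
rest 'bdbbba' ignored (set empty)
final: {}; accept 1 not in set

Answer: REJECT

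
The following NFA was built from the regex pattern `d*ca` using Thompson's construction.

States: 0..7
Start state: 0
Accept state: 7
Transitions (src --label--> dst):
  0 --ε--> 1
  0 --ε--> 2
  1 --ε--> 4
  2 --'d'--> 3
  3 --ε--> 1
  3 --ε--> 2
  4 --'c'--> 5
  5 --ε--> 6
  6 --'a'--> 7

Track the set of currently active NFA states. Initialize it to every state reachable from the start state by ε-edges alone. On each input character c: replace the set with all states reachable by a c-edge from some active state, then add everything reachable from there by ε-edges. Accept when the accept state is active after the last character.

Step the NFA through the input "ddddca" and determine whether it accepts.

initial (ε-close {0}): {0,1,2,4}
'd' @ 1: {1,2,3,4}
'd' @ 2: {1,2,3,4}
'd' @ 3: {1,2,3,4}
'd' @ 4: {1,2,3,4}
'c' @ 5: {5,6}
'a' @ 6: {7}  ✓accept
final: {7}; accept 7 in set

Answer: ACCEPT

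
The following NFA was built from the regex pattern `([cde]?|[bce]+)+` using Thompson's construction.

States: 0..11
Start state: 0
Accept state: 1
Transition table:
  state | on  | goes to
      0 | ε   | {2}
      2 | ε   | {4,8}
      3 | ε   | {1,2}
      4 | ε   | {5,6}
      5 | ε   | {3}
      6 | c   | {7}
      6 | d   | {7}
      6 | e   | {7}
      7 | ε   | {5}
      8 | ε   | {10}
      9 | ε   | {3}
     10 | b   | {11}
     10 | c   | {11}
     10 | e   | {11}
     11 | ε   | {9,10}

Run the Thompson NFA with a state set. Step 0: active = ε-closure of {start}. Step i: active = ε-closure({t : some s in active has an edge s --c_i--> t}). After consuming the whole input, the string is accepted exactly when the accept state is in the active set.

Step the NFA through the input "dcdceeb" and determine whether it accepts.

S₀ = ε-closure({0}) = {0,1,2,3,4,5,6,8,10}
'd' @ 1: {1,2,3,4,5,6,7,8,10}  [accepting]
'c' @ 2: {1,2,3,4,5,6,7,8,9,10,11}  [accepting]
'd' @ 3: {1,2,3,4,5,6,7,8,10}  [accepting]
'c' @ 4: {1,2,3,4,5,6,7,8,9,10,11}  [accepting]
'e' @ 5: {1,2,3,4,5,6,7,8,9,10,11}  [accepting]
'e' @ 6: {1,2,3,4,5,6,7,8,9,10,11}  [accepting]
'b' @ 7: {1,2,3,4,5,6,8,9,10,11}  [accepting]
end set {1,2,3,4,5,6,8,9,10,11} — state 1 in

Answer: ACCEPT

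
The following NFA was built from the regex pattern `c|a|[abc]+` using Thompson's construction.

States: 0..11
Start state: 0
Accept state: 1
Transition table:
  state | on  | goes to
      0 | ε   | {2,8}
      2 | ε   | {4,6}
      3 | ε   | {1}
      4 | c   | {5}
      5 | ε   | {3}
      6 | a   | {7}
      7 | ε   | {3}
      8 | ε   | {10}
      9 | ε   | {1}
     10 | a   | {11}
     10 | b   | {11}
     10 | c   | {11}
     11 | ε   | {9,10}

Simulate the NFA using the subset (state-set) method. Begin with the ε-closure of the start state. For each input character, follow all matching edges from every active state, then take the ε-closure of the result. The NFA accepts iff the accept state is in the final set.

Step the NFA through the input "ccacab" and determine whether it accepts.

Answer: ACCEPT

Derivation:
start: ε-closure({0}) = {0,2,4,6,8,10}
'c' @ 1: {1,3,5,9,10,11}  ✓accept
'c' @ 2: {1,9,10,11}  ✓accept
'a' @ 3: {1,9,10,11}  ✓accept
'c' @ 4: {1,9,10,11}  ✓accept
'a' @ 5: {1,9,10,11}  ✓accept
'b' @ 6: {1,9,10,11}  ✓accept
final: {1,9,10,11}; accept 1 in set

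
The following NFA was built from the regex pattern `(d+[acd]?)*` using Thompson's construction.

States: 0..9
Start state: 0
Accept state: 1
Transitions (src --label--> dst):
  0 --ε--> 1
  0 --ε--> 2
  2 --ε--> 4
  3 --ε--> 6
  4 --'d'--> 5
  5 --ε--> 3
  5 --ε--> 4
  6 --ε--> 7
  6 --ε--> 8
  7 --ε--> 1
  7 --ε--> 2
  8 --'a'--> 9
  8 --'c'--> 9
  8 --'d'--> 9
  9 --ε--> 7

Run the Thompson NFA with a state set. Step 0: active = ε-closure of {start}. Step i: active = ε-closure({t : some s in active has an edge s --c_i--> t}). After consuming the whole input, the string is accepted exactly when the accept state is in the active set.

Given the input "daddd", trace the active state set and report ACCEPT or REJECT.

Answer: ACCEPT

Trace:
initial (ε-close {0}): {0,1,2,4}
'd' @ 1: {1,2,3,4,5,6,7,8}  [accepting]
'a' @ 2: {1,2,4,7,9}  [accepting]
'd' @ 3: {1,2,3,4,5,6,7,8}  [accepting]
'd' @ 4: {1,2,3,4,5,6,7,8,9}  [accepting]
'd' @ 5: {1,2,3,4,5,6,7,8,9}  [accepting]
end set {1,2,3,4,5,6,7,8,9} — state 1 in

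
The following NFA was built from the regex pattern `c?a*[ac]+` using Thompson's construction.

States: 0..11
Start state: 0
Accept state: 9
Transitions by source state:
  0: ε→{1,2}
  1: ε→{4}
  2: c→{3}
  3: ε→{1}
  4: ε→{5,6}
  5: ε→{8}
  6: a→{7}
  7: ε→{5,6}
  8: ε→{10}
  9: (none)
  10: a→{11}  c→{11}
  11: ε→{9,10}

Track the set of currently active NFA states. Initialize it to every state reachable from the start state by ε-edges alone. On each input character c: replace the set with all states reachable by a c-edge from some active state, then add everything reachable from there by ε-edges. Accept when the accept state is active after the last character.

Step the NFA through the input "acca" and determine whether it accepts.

start: ε-closure({0}) = {0,1,2,4,5,6,8,10}
'a' @ 1: {5,6,7,8,9,10,11}  [accepting]
'c' @ 2: {9,10,11}  [accepting]
'c' @ 3: {9,10,11}  [accepting]
'a' @ 4: {9,10,11}  [accepting]
end set {9,10,11} — state 9 in

Answer: ACCEPT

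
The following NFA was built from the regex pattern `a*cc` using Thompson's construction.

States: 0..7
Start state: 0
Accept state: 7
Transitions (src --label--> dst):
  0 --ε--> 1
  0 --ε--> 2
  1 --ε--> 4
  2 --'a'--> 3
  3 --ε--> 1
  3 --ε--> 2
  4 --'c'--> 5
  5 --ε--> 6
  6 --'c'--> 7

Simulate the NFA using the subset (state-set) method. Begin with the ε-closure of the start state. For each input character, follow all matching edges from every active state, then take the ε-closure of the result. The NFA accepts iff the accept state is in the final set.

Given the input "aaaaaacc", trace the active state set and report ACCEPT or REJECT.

start: ε-closure({0}) = {0,1,2,4}
'a' @ 1: {1,2,3,4}
'a' @ 2: {1,2,3,4}
'a' @ 3: {1,2,3,4}
'a' @ 4: {1,2,3,4}
'a' @ 5: {1,2,3,4}
'a' @ 6: {1,2,3,4}
'c' @ 7: {5,6}
'c' @ 8: {7}  ✓accept
end set {7} — state 7 in

Answer: ACCEPT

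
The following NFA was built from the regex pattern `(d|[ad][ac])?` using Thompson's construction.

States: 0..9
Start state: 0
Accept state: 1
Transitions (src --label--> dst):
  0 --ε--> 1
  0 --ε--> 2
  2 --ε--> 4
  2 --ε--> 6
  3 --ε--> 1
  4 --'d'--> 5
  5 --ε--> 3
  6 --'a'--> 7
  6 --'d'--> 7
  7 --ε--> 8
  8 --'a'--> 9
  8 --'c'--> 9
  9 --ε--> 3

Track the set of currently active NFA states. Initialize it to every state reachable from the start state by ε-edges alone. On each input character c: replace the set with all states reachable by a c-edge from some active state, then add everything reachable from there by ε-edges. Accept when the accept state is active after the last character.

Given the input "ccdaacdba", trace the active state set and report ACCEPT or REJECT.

Answer: REJECT

Trace:
start: ε-closure({0}) = {0,1,2,4,6}
'c' @ 1: {}  — no active states
rest 'cdaacdba' ignored (set empty)
final: {}; accept 1 not in set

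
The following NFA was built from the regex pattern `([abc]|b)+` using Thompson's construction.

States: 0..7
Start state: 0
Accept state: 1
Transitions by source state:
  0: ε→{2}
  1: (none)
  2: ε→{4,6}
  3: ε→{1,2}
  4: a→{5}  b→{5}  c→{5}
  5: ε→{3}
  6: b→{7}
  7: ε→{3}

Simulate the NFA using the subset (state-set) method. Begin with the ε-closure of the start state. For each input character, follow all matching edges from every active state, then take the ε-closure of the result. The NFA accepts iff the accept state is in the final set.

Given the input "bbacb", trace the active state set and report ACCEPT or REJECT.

start: ε-closure({0}) = {0,2,4,6}
'b' @ 1: {1,2,3,4,5,6,7}  [accepting]
'b' @ 2: {1,2,3,4,5,6,7}  [accepting]
'a' @ 3: {1,2,3,4,5,6}  [accepting]
'c' @ 4: {1,2,3,4,5,6}  [accepting]
'b' @ 5: {1,2,3,4,5,6,7}  [accepting]
after full input: {1,2,3,4,5,6,7}  (accept=1 in)

Answer: ACCEPT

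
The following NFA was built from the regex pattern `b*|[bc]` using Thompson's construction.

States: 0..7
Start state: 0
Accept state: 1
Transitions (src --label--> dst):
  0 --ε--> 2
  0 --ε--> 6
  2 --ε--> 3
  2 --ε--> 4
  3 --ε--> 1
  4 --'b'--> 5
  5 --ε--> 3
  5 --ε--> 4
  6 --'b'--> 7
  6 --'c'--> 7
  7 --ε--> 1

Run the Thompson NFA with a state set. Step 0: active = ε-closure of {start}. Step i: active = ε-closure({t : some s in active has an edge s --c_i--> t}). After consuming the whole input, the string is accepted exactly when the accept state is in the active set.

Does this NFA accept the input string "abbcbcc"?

initial (ε-close {0}): {0,1,2,3,4,6}
'a' @ 1: {}  — dead — no transitions
rest 'bbcbcc' ignored (set empty)
end set {} — state 1 not in

Answer: REJECT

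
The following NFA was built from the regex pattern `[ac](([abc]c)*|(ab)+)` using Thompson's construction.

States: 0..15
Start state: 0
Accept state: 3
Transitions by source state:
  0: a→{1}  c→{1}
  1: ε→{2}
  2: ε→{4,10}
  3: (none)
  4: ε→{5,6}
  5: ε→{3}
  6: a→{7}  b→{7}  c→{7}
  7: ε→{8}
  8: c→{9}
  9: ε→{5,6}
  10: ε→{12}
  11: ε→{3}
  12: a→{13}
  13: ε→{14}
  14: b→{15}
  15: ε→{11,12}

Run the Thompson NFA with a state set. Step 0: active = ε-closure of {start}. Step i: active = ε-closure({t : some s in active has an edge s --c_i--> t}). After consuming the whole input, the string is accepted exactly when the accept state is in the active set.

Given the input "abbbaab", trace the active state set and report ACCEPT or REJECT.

S₀ = ε-closure({0}) = {0}
'a' @ 1: {1,2,3,4,5,6,10,12}  ✓accept
'b' @ 2: {7,8}
'b' @ 3: {}  — dead — no transitions
rest 'baab' ignored (set empty)
final: {}; accept 3 not in set

Answer: REJECT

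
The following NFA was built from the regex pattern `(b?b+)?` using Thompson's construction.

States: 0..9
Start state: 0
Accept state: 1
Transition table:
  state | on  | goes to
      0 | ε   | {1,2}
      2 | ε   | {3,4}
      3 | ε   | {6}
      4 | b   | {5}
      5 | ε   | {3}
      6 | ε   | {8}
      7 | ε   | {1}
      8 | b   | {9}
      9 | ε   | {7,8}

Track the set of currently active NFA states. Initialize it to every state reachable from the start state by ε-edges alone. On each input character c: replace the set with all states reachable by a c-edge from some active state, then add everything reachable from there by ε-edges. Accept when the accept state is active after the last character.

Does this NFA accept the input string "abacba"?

start: ε-closure({0}) = {0,1,2,3,4,6,8}
'a' @ 1: {}  — no active states
rest 'bacba' ignored (set empty)
final: {}; accept 1 not in set

Answer: REJECT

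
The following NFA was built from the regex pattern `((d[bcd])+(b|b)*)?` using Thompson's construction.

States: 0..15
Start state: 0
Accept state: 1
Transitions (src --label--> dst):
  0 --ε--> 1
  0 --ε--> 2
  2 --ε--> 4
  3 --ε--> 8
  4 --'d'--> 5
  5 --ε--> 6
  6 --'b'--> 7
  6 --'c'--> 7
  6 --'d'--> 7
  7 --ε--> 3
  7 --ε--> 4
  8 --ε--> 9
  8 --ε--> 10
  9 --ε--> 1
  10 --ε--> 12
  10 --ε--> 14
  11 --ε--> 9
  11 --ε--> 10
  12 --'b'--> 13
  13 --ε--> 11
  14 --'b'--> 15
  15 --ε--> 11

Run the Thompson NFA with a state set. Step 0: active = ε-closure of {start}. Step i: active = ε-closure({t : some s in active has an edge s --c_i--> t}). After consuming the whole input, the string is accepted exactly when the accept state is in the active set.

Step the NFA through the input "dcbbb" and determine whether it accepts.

start: ε-closure({0}) = {0,1,2,4}
'd' @ 1: {5,6}
'c' @ 2: {1,3,4,7,8,9,10,12,14}  [accepting]
'b' @ 3: {1,9,10,11,12,13,14,15}  [accepting]
'b' @ 4: {1,9,10,11,12,13,14,15}  [accepting]
'b' @ 5: {1,9,10,11,12,13,14,15}  [accepting]
final: {1,9,10,11,12,13,14,15}; accept 1 in set

Answer: ACCEPT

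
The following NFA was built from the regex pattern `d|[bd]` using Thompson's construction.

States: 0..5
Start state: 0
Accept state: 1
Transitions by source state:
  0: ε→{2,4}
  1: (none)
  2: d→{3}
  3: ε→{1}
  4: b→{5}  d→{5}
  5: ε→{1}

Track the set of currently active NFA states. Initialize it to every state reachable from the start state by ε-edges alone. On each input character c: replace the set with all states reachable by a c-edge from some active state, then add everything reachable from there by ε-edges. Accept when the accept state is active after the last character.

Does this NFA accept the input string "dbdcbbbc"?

S₀ = ε-closure({0}) = {0,2,4}
'd' @ 1: {1,3,5}  ✓accept
'b' @ 2: {}  — state set empty
rest 'dcbbbc' ignored (set empty)
after full input: {}  (accept=1 not in)

Answer: REJECT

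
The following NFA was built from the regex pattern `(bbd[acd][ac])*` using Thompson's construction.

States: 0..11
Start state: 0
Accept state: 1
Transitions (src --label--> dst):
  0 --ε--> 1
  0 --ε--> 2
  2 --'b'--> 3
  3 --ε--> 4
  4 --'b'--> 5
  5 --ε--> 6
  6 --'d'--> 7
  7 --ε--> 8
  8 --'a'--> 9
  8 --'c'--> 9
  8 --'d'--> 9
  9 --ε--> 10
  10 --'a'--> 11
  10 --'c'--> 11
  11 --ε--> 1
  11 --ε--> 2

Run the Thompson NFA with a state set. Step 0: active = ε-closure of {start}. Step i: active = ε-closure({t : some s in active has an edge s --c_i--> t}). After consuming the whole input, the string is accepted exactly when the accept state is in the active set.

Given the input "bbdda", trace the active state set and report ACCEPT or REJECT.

start: ε-closure({0}) = {0,1,2}
'b' @ 1: {3,4}
'b' @ 2: {5,6}
'd' @ 3: {7,8}
'd' @ 4: {9,10}
'a' @ 5: {1,2,11}  ✓accept
after full input: {1,2,11}  (accept=1 in)

Answer: ACCEPT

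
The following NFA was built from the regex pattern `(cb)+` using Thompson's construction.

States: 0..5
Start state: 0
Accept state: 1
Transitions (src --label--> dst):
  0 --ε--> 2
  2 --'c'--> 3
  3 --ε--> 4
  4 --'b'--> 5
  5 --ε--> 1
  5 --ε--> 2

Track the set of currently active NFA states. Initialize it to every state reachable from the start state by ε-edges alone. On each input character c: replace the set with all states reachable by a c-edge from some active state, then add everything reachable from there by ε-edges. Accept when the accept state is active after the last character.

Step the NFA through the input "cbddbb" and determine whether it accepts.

initial (ε-close {0}): {0,2}
'c' @ 1: {3,4}
'b' @ 2: {1,2,5}  (accept∈set)
'd' @ 3: {}  — no active states
rest 'dbb' ignored (set empty)
end set {} — state 1 not in

Answer: REJECT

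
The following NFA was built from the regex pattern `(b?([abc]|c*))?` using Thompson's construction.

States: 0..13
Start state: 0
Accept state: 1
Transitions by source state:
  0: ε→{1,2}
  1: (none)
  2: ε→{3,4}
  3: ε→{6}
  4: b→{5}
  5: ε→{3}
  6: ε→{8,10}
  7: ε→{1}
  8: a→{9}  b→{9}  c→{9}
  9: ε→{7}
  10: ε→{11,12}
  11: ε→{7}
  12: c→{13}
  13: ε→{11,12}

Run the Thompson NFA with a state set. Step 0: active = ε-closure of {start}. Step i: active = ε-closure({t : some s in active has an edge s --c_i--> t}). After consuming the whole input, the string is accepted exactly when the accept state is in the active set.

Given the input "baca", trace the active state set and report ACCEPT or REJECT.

Answer: REJECT

Derivation:
S₀ = ε-closure({0}) = {0,1,2,3,4,6,7,8,10,11,12}
'b' @ 1: {1,3,5,6,7,8,9,10,11,12}  (accept∈set)
'a' @ 2: {1,7,9}  (accept∈set)
'c' @ 3: {}  — dead — no transitions
rest 'a' ignored (set empty)
final: {}; accept 1 not in set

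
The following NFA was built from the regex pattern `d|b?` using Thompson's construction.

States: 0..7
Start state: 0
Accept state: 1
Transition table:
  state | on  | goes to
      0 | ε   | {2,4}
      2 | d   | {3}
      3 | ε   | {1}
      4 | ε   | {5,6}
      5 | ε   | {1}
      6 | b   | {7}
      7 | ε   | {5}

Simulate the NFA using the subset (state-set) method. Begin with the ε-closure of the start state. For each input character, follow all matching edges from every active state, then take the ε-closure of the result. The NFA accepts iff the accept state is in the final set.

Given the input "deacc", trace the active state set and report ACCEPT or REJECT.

Answer: REJECT

Trace:
initial (ε-close {0}): {0,1,2,4,5,6}
'd' @ 1: {1,3}  (accept∈set)
'e' @ 2: {}  — state set empty
rest 'acc' ignored (set empty)
after full input: {}  (accept=1 not in)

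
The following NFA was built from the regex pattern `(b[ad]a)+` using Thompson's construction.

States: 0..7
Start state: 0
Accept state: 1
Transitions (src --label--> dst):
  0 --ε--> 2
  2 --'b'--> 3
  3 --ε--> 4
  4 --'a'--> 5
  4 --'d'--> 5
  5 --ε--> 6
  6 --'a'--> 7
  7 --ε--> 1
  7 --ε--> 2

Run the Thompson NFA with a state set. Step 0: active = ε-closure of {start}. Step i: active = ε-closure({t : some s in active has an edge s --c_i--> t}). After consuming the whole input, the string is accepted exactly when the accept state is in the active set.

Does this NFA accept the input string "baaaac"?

S₀ = ε-closure({0}) = {0,2}
'b' @ 1: {3,4}
'a' @ 2: {5,6}
'a' @ 3: {1,2,7}  (accept∈set)
'a' @ 4: {}  — dead — no transitions
rest 'ac' ignored (set empty)
final: {}; accept 1 not in set

Answer: REJECT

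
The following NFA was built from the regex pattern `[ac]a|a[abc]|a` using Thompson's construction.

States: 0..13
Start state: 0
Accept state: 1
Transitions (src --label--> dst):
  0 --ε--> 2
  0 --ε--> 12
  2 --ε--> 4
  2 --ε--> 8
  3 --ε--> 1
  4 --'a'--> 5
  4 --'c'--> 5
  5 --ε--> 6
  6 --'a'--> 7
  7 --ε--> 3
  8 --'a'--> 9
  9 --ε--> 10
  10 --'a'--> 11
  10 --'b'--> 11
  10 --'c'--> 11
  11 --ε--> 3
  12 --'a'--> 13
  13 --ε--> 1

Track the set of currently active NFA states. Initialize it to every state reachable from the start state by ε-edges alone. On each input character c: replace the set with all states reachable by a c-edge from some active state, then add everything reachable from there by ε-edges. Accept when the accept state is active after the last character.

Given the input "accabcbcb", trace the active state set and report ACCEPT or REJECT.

Answer: REJECT

Trace:
initial (ε-close {0}): {0,2,4,8,12}
'a' @ 1: {1,5,6,9,10,13}  ✓accept
'c' @ 2: {1,3,11}  ✓accept
'c' @ 3: {}  — no active states
rest 'abcbcb' ignored (set empty)
end set {} — state 1 not in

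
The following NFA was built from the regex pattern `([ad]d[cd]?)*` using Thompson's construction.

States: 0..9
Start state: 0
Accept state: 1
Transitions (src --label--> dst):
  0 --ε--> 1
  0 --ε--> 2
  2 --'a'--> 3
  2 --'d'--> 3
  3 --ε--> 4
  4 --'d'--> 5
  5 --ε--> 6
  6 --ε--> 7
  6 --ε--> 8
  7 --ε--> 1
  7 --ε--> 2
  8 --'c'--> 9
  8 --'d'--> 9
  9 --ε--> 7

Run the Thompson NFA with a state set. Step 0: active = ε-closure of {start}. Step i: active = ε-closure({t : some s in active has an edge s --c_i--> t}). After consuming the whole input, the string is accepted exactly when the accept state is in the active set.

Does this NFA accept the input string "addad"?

Answer: ACCEPT

Trace:
initial (ε-close {0}): {0,1,2}
'a' @ 1: {3,4}
'd' @ 2: {1,2,5,6,7,8}  (accept∈set)
'd' @ 3: {1,2,3,4,7,9}  (accept∈set)
'a' @ 4: {3,4}
'd' @ 5: {1,2,5,6,7,8}  (accept∈set)
end set {1,2,5,6,7,8} — state 1 in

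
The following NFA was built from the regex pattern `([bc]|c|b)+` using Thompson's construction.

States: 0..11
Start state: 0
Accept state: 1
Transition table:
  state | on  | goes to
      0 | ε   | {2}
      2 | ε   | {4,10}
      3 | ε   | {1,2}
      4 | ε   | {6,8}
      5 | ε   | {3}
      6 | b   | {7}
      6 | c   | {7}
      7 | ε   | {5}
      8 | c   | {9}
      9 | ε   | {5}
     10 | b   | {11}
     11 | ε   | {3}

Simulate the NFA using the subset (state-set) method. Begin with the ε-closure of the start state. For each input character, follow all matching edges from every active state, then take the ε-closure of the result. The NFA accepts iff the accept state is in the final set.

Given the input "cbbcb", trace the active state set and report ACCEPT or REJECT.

start: ε-closure({0}) = {0,2,4,6,8,10}
'c' @ 1: {1,2,3,4,5,6,7,8,9,10}  (accept∈set)
'b' @ 2: {1,2,3,4,5,6,7,8,10,11}  (accept∈set)
'b' @ 3: {1,2,3,4,5,6,7,8,10,11}  (accept∈set)
'c' @ 4: {1,2,3,4,5,6,7,8,9,10}  (accept∈set)
'b' @ 5: {1,2,3,4,5,6,7,8,10,11}  (accept∈set)
end set {1,2,3,4,5,6,7,8,10,11} — state 1 in

Answer: ACCEPT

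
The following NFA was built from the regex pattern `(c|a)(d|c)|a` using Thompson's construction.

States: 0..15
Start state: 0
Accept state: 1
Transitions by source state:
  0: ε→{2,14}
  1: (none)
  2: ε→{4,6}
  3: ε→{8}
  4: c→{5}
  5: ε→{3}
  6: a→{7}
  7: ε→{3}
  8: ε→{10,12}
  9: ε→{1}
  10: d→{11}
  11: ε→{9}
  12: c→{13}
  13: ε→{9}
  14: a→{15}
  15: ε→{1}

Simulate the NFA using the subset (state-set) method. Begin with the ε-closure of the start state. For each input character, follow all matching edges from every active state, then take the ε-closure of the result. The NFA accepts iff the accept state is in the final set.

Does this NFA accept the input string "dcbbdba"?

S₀ = ε-closure({0}) = {0,2,4,6,14}
'd' @ 1: {}  — dead — no transitions
rest 'cbbdba' ignored (set empty)
after full input: {}  (accept=1 not in)

Answer: REJECT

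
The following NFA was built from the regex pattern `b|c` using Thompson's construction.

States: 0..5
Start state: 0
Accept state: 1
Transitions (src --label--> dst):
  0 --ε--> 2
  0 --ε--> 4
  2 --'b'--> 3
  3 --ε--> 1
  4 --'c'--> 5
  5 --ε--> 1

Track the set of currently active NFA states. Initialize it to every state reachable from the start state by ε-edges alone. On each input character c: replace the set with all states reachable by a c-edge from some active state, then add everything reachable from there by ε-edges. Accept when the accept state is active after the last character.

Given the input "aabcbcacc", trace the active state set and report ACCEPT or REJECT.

Answer: REJECT

Steps:
start: ε-closure({0}) = {0,2,4}
'a' @ 1: {}  — dead — no transitions
rest 'abcbcacc' ignored (set empty)
end set {} — state 1 not in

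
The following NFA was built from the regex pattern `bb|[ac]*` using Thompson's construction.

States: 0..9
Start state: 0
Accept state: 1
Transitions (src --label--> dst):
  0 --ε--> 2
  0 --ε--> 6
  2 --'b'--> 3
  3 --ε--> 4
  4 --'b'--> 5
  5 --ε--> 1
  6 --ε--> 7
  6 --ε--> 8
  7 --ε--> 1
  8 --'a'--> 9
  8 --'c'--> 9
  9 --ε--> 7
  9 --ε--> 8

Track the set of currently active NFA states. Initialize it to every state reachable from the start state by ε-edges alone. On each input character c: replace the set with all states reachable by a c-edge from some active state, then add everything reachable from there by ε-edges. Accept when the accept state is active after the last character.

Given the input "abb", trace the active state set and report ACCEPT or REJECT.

Answer: REJECT

Steps:
initial (ε-close {0}): {0,1,2,6,7,8}
'a' @ 1: {1,7,8,9}  ✓accept
'b' @ 2: {}  — dead — no transitions
rest 'b' ignored (set empty)
after full input: {}  (accept=1 not in)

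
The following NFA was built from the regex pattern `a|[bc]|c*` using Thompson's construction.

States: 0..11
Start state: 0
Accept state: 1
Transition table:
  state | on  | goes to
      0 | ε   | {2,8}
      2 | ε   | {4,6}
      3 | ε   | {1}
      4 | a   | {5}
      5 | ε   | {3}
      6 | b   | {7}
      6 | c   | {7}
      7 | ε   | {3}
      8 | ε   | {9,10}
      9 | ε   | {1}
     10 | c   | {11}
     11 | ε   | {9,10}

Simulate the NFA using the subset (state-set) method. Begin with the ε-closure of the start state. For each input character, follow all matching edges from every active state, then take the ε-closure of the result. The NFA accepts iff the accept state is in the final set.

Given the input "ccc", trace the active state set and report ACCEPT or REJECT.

Answer: ACCEPT

Steps:
initial (ε-close {0}): {0,1,2,4,6,8,9,10}
'c' @ 1: {1,3,7,9,10,11}  (accept∈set)
'c' @ 2: {1,9,10,11}  (accept∈set)
'c' @ 3: {1,9,10,11}  (accept∈set)
final: {1,9,10,11}; accept 1 in set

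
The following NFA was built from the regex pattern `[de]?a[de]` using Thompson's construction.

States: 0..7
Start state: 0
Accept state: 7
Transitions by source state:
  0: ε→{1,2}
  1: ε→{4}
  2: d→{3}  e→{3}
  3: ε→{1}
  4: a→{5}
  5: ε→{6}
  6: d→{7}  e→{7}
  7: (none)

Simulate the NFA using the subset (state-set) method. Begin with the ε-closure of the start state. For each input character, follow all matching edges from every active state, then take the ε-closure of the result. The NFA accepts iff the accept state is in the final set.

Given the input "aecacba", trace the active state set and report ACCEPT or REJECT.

Answer: REJECT

Derivation:
initial (ε-close {0}): {0,1,2,4}
'a' @ 1: {5,6}
'e' @ 2: {7}  ✓accept
'c' @ 3: {}  — no active states
rest 'acba' ignored (set empty)
after full input: {}  (accept=7 not in)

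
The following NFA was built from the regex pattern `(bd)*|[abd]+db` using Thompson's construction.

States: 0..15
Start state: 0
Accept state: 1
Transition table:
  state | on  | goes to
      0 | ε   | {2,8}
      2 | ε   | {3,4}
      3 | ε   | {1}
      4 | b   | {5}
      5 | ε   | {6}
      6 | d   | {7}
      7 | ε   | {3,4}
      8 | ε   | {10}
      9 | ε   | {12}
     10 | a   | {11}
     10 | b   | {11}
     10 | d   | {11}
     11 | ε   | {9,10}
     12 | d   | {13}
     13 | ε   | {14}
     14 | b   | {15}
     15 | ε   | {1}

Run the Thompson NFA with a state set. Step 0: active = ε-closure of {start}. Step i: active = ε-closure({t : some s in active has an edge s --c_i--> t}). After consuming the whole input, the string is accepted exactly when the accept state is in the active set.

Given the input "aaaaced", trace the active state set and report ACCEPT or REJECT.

Answer: REJECT

Derivation:
S₀ = ε-closure({0}) = {0,1,2,3,4,8,10}
'a' @ 1: {9,10,11,12}
'a' @ 2: {9,10,11,12}
'a' @ 3: {9,10,11,12}
'a' @ 4: {9,10,11,12}
'c' @ 5: {}  — state set empty
rest 'ed' ignored (set empty)
after full input: {}  (accept=1 not in)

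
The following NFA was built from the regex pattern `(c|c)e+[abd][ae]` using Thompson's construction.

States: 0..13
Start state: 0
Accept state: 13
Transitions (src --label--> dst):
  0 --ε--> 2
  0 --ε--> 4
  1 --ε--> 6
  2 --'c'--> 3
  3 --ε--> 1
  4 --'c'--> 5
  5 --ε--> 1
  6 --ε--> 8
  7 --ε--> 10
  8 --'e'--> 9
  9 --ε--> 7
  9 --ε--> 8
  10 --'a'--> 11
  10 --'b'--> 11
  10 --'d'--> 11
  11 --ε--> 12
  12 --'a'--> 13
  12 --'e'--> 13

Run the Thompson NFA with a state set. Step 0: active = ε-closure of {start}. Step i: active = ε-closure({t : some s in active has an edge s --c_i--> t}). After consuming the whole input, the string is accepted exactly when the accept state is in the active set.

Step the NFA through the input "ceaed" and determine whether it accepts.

S₀ = ε-closure({0}) = {0,2,4}
'c' @ 1: {1,3,5,6,8}
'e' @ 2: {7,8,9,10}
'a' @ 3: {11,12}
'e' @ 4: {13}  (accept∈set)
'd' @ 5: {}  — no active states
end set {} — state 13 not in

Answer: REJECT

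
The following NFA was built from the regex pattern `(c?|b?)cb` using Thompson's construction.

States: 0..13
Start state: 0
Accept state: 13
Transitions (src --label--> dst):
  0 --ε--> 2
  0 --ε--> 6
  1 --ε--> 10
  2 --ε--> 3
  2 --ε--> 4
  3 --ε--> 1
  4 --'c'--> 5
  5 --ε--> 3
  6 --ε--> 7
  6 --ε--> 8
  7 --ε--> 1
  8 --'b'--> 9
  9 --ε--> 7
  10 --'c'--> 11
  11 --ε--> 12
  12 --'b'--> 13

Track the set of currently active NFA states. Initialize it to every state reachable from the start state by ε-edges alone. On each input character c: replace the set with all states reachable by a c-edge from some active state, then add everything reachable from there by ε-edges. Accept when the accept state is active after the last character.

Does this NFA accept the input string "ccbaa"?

S₀ = ε-closure({0}) = {0,1,2,3,4,6,7,8,10}
'c' @ 1: {1,3,5,10,11,12}
'c' @ 2: {11,12}
'b' @ 3: {13}  [accepting]
'a' @ 4: {}  — dead — no transitions
rest 'a' ignored (set empty)
after full input: {}  (accept=13 not in)

Answer: REJECT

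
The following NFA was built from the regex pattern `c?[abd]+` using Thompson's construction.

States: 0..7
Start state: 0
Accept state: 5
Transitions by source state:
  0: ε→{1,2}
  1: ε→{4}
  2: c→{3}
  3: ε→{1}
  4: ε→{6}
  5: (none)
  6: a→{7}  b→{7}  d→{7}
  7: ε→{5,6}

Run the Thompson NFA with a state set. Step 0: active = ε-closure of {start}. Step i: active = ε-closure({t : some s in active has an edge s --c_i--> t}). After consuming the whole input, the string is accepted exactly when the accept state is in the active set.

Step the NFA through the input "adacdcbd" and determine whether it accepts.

initial (ε-close {0}): {0,1,2,4,6}
'a' @ 1: {5,6,7}  ✓accept
'd' @ 2: {5,6,7}  ✓accept
'a' @ 3: {5,6,7}  ✓accept
'c' @ 4: {}  — state set empty
rest 'dcbd' ignored (set empty)
end set {} — state 5 not in

Answer: REJECT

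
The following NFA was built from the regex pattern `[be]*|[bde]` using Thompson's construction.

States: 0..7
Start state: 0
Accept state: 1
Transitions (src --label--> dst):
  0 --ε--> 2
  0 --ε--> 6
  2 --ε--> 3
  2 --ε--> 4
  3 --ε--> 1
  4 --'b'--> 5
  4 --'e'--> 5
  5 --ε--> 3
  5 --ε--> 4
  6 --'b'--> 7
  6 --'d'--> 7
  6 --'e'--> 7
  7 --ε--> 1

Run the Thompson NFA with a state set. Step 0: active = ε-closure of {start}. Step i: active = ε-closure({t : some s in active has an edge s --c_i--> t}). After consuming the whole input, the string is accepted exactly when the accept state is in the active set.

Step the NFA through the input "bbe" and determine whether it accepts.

initial (ε-close {0}): {0,1,2,3,4,6}
'b' @ 1: {1,3,4,5,7}  (accept∈set)
'b' @ 2: {1,3,4,5}  (accept∈set)
'e' @ 3: {1,3,4,5}  (accept∈set)
end set {1,3,4,5} — state 1 in

Answer: ACCEPT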